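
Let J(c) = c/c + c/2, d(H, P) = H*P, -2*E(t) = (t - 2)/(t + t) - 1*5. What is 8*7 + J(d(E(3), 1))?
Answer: 1397/24 ≈ 58.208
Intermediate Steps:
E(t) = 5/2 - (-2 + t)/(4*t) (E(t) = -((t - 2)/(t + t) - 1*5)/2 = -((-2 + t)/((2*t)) - 5)/2 = -((-2 + t)*(1/(2*t)) - 5)/2 = -((-2 + t)/(2*t) - 5)/2 = -(-5 + (-2 + t)/(2*t))/2 = 5/2 - (-2 + t)/(4*t))
J(c) = 1 + c/2 (J(c) = 1 + c*(½) = 1 + c/2)
8*7 + J(d(E(3), 1)) = 8*7 + (1 + (((¼)*(2 + 9*3)/3)*1)/2) = 56 + (1 + (((¼)*(⅓)*(2 + 27))*1)/2) = 56 + (1 + (((¼)*(⅓)*29)*1)/2) = 56 + (1 + ((29/12)*1)/2) = 56 + (1 + (½)*(29/12)) = 56 + (1 + 29/24) = 56 + 53/24 = 1397/24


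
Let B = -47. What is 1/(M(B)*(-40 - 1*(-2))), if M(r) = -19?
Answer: 1/722 ≈ 0.0013850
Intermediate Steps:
1/(M(B)*(-40 - 1*(-2))) = 1/(-19*(-40 - 1*(-2))) = 1/(-19*(-40 + 2)) = 1/(-19*(-38)) = 1/722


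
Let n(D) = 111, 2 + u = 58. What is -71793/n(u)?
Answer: -23931/37 ≈ -646.78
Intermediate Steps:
u = 56 (u = -2 + 58 = 56)
-71793/n(u) = -71793/111 = -71793*1/111 = -23931/37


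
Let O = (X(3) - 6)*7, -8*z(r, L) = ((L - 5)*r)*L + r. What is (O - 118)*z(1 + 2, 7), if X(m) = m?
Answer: 6255/8 ≈ 781.88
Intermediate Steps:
z(r, L) = -r/8 - L*r*(-5 + L)/8 (z(r, L) = -(((L - 5)*r)*L + r)/8 = -(((-5 + L)*r)*L + r)/8 = -((r*(-5 + L))*L + r)/8 = -(L*r*(-5 + L) + r)/8 = -(r + L*r*(-5 + L))/8 = -r/8 - L*r*(-5 + L)/8)
O = -21 (O = (3 - 6)*7 = -3*7 = -21)
(O - 118)*z(1 + 2, 7) = (-21 - 118)*((1 + 2)*(-1 - 1*7² + 5*7)/8) = -139*3*(-1 - 1*49 + 35)/8 = -139*3*(-1 - 49 + 35)/8 = -139*3*(-15)/8 = -139*(-45/8) = 6255/8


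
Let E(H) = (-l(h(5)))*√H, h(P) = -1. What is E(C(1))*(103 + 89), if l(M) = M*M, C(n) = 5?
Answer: -192*√5 ≈ -429.33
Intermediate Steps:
l(M) = M²
E(H) = -√H (E(H) = (-1*(-1)²)*√H = (-1*1)*√H = -√H)
E(C(1))*(103 + 89) = (-√5)*(103 + 89) = -√5*192 = -192*√5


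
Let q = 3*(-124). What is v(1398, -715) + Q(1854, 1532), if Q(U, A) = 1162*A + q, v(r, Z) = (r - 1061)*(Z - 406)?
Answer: 1402035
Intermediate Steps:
q = -372
v(r, Z) = (-1061 + r)*(-406 + Z)
Q(U, A) = -372 + 1162*A (Q(U, A) = 1162*A - 372 = -372 + 1162*A)
v(1398, -715) + Q(1854, 1532) = (430766 - 1061*(-715) - 406*1398 - 715*1398) + (-372 + 1162*1532) = (430766 + 758615 - 567588 - 999570) + (-372 + 1780184) = -377777 + 1779812 = 1402035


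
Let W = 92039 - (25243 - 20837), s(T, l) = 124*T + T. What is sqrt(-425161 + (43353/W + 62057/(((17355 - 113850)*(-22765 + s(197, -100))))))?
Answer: I*sqrt(600902616063618195941159)/1188845970 ≈ 652.04*I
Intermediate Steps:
s(T, l) = 125*T
W = 87633 (W = 92039 - 1*4406 = 92039 - 4406 = 87633)
sqrt(-425161 + (43353/W + 62057/(((17355 - 113850)*(-22765 + s(197, -100)))))) = sqrt(-425161 + (43353/87633 + 62057/(((17355 - 113850)*(-22765 + 125*197))))) = sqrt(-425161 + (43353*(1/87633) + 62057/((-96495*(-22765 + 24625))))) = sqrt(-425161 + (4817/9737 + 62057/((-96495*1860)))) = sqrt(-425161 + (4817/9737 + 62057/(-179480700))) = sqrt(-425161 + (4817/9737 + 62057*(-1/179480700))) = sqrt(-425161 + (4817/9737 - 62057/179480700)) = sqrt(-425161 + 17631720059/35665379100) = sqrt(-15163510611815041/35665379100) = I*sqrt(600902616063618195941159)/1188845970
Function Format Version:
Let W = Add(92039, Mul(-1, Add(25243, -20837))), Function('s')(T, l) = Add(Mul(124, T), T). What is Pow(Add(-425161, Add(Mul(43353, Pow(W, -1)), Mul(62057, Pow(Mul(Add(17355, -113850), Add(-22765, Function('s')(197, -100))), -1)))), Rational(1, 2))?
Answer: Mul(Rational(1, 1188845970), I, Pow(600902616063618195941159, Rational(1, 2))) ≈ Mul(652.04, I)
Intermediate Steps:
Function('s')(T, l) = Mul(125, T)
W = 87633 (W = Add(92039, Mul(-1, 4406)) = Add(92039, -4406) = 87633)
Pow(Add(-425161, Add(Mul(43353, Pow(W, -1)), Mul(62057, Pow(Mul(Add(17355, -113850), Add(-22765, Function('s')(197, -100))), -1)))), Rational(1, 2)) = Pow(Add(-425161, Add(Mul(43353, Pow(87633, -1)), Mul(62057, Pow(Mul(Add(17355, -113850), Add(-22765, Mul(125, 197))), -1)))), Rational(1, 2)) = Pow(Add(-425161, Add(Mul(43353, Rational(1, 87633)), Mul(62057, Pow(Mul(-96495, Add(-22765, 24625)), -1)))), Rational(1, 2)) = Pow(Add(-425161, Add(Rational(4817, 9737), Mul(62057, Pow(Mul(-96495, 1860), -1)))), Rational(1, 2)) = Pow(Add(-425161, Add(Rational(4817, 9737), Mul(62057, Pow(-179480700, -1)))), Rational(1, 2)) = Pow(Add(-425161, Add(Rational(4817, 9737), Mul(62057, Rational(-1, 179480700)))), Rational(1, 2)) = Pow(Add(-425161, Add(Rational(4817, 9737), Rational(-62057, 179480700))), Rational(1, 2)) = Pow(Add(-425161, Rational(17631720059, 35665379100)), Rational(1, 2)) = Pow(Rational(-15163510611815041, 35665379100), Rational(1, 2)) = Mul(Rational(1, 1188845970), I, Pow(600902616063618195941159, Rational(1, 2)))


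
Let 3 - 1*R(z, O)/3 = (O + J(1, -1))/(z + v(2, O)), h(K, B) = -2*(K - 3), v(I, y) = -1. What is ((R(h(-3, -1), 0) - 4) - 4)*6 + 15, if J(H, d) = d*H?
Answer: 249/11 ≈ 22.636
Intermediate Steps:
J(H, d) = H*d
h(K, B) = 6 - 2*K (h(K, B) = -2*(-3 + K) = 6 - 2*K)
R(z, O) = 9 - 3*(-1 + O)/(-1 + z) (R(z, O) = 9 - 3*(O + 1*(-1))/(z - 1) = 9 - 3*(O - 1)/(-1 + z) = 9 - 3*(-1 + O)/(-1 + z))
((R(h(-3, -1), 0) - 4) - 4)*6 + 15 = ((3*(-2 - 1*0 + 3*(6 - 2*(-3)))/(-1 + (6 - 2*(-3))) - 4) - 4)*6 + 15 = ((3*(-2 + 0 + 3*(6 + 6))/(-1 + (6 + 6)) - 4) - 4)*6 + 15 = ((3*(-2 + 0 + 3*12)/(-1 + 12) - 4) - 4)*6 + 15 = ((3*(-2 + 0 + 36)/11 - 4) - 4)*6 + 15 = ((3*(1/11)*34 - 4) - 4)*6 + 15 = ((102/11 - 4) - 4)*6 + 15 = (58/11 - 4)*6 + 15 = (14/11)*6 + 15 = 84/11 + 15 = 249/11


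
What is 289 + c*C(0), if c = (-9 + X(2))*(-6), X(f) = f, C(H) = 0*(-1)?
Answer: 289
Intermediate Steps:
C(H) = 0
c = 42 (c = (-9 + 2)*(-6) = -7*(-6) = 42)
289 + c*C(0) = 289 + 42*0 = 289 + 0 = 289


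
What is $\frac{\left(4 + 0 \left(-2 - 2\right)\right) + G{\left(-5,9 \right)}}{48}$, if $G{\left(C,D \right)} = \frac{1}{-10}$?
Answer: $\frac{13}{160} \approx 0.08125$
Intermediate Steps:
$G{\left(C,D \right)} = - \frac{1}{10}$
$\frac{\left(4 + 0 \left(-2 - 2\right)\right) + G{\left(-5,9 \right)}}{48} = \frac{\left(4 + 0 \left(-2 - 2\right)\right) - \frac{1}{10}}{48} = \left(\left(4 + 0 \left(-4\right)\right) - \frac{1}{10}\right) \frac{1}{48} = \left(\left(4 + 0\right) - \frac{1}{10}\right) \frac{1}{48} = \left(4 - \frac{1}{10}\right) \frac{1}{48} = \frac{39}{10} \cdot \frac{1}{48} = \frac{13}{160}$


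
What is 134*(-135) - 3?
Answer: -18093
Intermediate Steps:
134*(-135) - 3 = -18090 - 3 = -18093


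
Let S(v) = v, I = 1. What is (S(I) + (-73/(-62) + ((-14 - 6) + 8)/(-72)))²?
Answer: 47524/8649 ≈ 5.4947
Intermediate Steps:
(S(I) + (-73/(-62) + ((-14 - 6) + 8)/(-72)))² = (1 + (-73/(-62) + ((-14 - 6) + 8)/(-72)))² = (1 + (-73*(-1/62) + (-20 + 8)*(-1/72)))² = (1 + (73/62 - 12*(-1/72)))² = (1 + (73/62 + ⅙))² = (1 + 125/93)² = (218/93)² = 47524/8649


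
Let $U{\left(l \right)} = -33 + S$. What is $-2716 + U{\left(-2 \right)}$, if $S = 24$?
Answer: $-2725$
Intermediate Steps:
$U{\left(l \right)} = -9$ ($U{\left(l \right)} = -33 + 24 = -9$)
$-2716 + U{\left(-2 \right)} = -2716 - 9 = -2725$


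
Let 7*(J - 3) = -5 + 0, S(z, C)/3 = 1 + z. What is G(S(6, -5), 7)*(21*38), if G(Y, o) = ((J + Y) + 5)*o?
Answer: 158004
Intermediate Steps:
S(z, C) = 3 + 3*z (S(z, C) = 3*(1 + z) = 3 + 3*z)
J = 16/7 (J = 3 + (-5 + 0)/7 = 3 + (1/7)*(-5) = 3 - 5/7 = 16/7 ≈ 2.2857)
G(Y, o) = o*(51/7 + Y) (G(Y, o) = ((16/7 + Y) + 5)*o = (51/7 + Y)*o = o*(51/7 + Y))
G(S(6, -5), 7)*(21*38) = ((1/7)*7*(51 + 7*(3 + 3*6)))*(21*38) = ((1/7)*7*(51 + 7*(3 + 18)))*798 = ((1/7)*7*(51 + 7*21))*798 = ((1/7)*7*(51 + 147))*798 = ((1/7)*7*198)*798 = 198*798 = 158004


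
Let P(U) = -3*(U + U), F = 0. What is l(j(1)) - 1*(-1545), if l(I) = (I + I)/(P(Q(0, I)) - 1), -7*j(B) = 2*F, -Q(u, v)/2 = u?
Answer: 1545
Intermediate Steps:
Q(u, v) = -2*u
j(B) = 0 (j(B) = -2*0/7 = -⅐*0 = 0)
P(U) = -6*U
l(I) = -2*I (l(I) = (I + I)/(-(-12)*0 - 1) = (2*I)/(-6*0 - 1) = (2*I)/(0 - 1) = (2*I)/(-1) = (2*I)*(-1) = -2*I)
l(j(1)) - 1*(-1545) = -2*0 - 1*(-1545) = 0 + 1545 = 1545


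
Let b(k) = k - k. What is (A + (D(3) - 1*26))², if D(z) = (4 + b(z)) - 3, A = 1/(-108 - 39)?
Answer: 13512976/21609 ≈ 625.34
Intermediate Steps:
A = -1/147 (A = 1/(-147) = -1/147 ≈ -0.0068027)
b(k) = 0
D(z) = 1 (D(z) = (4 + 0) - 3 = 4 - 3 = 1)
(A + (D(3) - 1*26))² = (-1/147 + (1 - 1*26))² = (-1/147 + (1 - 26))² = (-1/147 - 25)² = (-3676/147)² = 13512976/21609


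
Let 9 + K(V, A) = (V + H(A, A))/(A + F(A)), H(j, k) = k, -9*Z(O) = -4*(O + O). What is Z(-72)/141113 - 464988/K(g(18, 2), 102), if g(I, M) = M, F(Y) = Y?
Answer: 3346408406132/61101929 ≈ 54768.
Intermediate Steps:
Z(O) = 8*O/9 (Z(O) = -(-4)*(O + O)/9 = -(-4)*2*O/9 = -(-8)*O/9 = 8*O/9)
K(V, A) = -9 + (A + V)/(2*A) (K(V, A) = -9 + (V + A)/(A + A) = -9 + (A + V)/((2*A)) = -9 + (A + V)*(1/(2*A)) = -9 + (A + V)/(2*A))
Z(-72)/141113 - 464988/K(g(18, 2), 102) = ((8/9)*(-72))/141113 - 464988*204/(2 - 17*102) = -64*1/141113 - 464988*204/(2 - 1734) = -64/141113 - 464988/((½)*(1/102)*(-1732)) = -64/141113 - 464988/(-433/51) = -64/141113 - 464988*(-51/433) = -64/141113 + 23714388/433 = 3346408406132/61101929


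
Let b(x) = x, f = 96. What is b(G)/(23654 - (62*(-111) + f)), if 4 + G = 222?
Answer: 109/15220 ≈ 0.0071616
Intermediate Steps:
G = 218 (G = -4 + 222 = 218)
b(G)/(23654 - (62*(-111) + f)) = 218/(23654 - (62*(-111) + 96)) = 218/(23654 - (-6882 + 96)) = 218/(23654 - 1*(-6786)) = 218/(23654 + 6786) = 218/30440 = 218*(1/30440) = 109/15220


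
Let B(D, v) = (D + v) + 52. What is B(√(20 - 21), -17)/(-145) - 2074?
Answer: -60153/29 - I/145 ≈ -2074.2 - 0.0068966*I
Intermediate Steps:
B(D, v) = 52 + D + v
B(√(20 - 21), -17)/(-145) - 2074 = (52 + √(20 - 21) - 17)/(-145) - 2074 = (52 + √(-1) - 17)*(-1/145) - 2074 = (52 + I - 17)*(-1/145) - 2074 = (35 + I)*(-1/145) - 2074 = (-7/29 - I/145) - 2074 = -60153/29 - I/145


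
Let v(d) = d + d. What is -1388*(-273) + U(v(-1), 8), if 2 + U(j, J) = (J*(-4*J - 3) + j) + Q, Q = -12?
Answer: 378628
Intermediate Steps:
v(d) = 2*d
U(j, J) = -14 + j + J*(-3 - 4*J) (U(j, J) = -2 + ((J*(-4*J - 3) + j) - 12) = -2 + ((J*(-3 - 4*J) + j) - 12) = -2 + ((j + J*(-3 - 4*J)) - 12) = -2 + (-12 + j + J*(-3 - 4*J)) = -14 + j + J*(-3 - 4*J))
-1388*(-273) + U(v(-1), 8) = -1388*(-273) + (-14 + 2*(-1) - 4*8**2 - 3*8) = 378924 + (-14 - 2 - 4*64 - 24) = 378924 + (-14 - 2 - 256 - 24) = 378924 - 296 = 378628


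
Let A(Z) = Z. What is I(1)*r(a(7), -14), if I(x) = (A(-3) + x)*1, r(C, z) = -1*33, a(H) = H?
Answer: 66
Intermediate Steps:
r(C, z) = -33
I(x) = -3 + x (I(x) = (-3 + x)*1 = -3 + x)
I(1)*r(a(7), -14) = (-3 + 1)*(-33) = -2*(-33) = 66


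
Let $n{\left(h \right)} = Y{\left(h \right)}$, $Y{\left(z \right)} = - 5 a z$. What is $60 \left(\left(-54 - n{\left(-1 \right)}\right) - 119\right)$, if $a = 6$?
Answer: $-12180$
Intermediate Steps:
$Y{\left(z \right)} = - 30 z$ ($Y{\left(z \right)} = \left(-5\right) 6 z = - 30 z$)
$n{\left(h \right)} = - 30 h$
$60 \left(\left(-54 - n{\left(-1 \right)}\right) - 119\right) = 60 \left(\left(-54 - \left(-30\right) \left(-1\right)\right) - 119\right) = 60 \left(\left(-54 - 30\right) - 119\right) = 60 \left(-84 - 119\right) = 60 \left(-203\right) = -12180$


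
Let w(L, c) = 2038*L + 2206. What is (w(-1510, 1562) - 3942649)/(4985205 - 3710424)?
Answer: -7017823/1274781 ≈ -5.5051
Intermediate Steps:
w(L, c) = 2206 + 2038*L
(w(-1510, 1562) - 3942649)/(4985205 - 3710424) = ((2206 + 2038*(-1510)) - 3942649)/(4985205 - 3710424) = ((2206 - 3077380) - 3942649)/1274781 = (-3075174 - 3942649)*(1/1274781) = -7017823*1/1274781 = -7017823/1274781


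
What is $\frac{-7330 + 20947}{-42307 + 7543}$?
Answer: $- \frac{4539}{11588} \approx -0.3917$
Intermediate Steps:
$\frac{-7330 + 20947}{-42307 + 7543} = \frac{13617}{-34764} = 13617 \left(- \frac{1}{34764}\right) = - \frac{4539}{11588}$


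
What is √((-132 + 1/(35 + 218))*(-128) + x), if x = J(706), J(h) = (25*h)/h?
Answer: 7*√22103345/253 ≈ 130.08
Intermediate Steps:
J(h) = 25
x = 25
√((-132 + 1/(35 + 218))*(-128) + x) = √((-132 + 1/(35 + 218))*(-128) + 25) = √((-132 + 1/253)*(-128) + 25) = √(-33395/253*(-128) + 25) = √(4274560/253 + 25) = √(4280885/253) = 7*√22103345/253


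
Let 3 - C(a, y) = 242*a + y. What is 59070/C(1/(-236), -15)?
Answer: 1394052/449 ≈ 3104.8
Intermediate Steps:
C(a, y) = 3 - y - 242*a (C(a, y) = 3 - (242*a + y) = 3 - (y + 242*a) = 3 + (-y - 242*a) = 3 - y - 242*a)
59070/C(1/(-236), -15) = 59070/(3 - 1*(-15) - 242/(-236)) = 59070/(3 + 15 - 242*(-1/236)) = 59070/(3 + 15 + 121/118) = 59070/(2245/118) = 59070*(118/2245) = 1394052/449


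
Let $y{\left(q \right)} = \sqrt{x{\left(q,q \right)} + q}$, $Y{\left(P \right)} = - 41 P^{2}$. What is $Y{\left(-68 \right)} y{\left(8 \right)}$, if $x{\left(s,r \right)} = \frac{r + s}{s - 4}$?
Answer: $- 379168 \sqrt{3} \approx -6.5674 \cdot 10^{5}$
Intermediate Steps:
$x{\left(s,r \right)} = \frac{r + s}{-4 + s}$
$y{\left(q \right)} = \sqrt{q + \frac{2 q}{-4 + q}}$ ($y{\left(q \right)} = \sqrt{\frac{q + q}{-4 + q} + q} = \sqrt{\frac{2 q}{-4 + q} + q} = \sqrt{q + \frac{2 q}{-4 + q}}$)
$Y{\left(-68 \right)} y{\left(8 \right)} = - 41 \left(-68\right)^{2} \sqrt{\frac{8 \left(-2 + 8\right)}{-4 + 8}} = \left(-41\right) 4624 \sqrt{8 \cdot \frac{1}{4} \cdot 6} = - 189584 \sqrt{8 \cdot \frac{1}{4} \cdot 6} = - 189584 \sqrt{12} = - 189584 \cdot 2 \sqrt{3} = - 379168 \sqrt{3}$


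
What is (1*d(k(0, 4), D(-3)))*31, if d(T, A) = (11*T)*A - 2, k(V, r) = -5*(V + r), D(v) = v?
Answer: 20398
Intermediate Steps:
k(V, r) = -5*V - 5*r
d(T, A) = -2 + 11*A*T (d(T, A) = 11*A*T - 2 = -2 + 11*A*T)
(1*d(k(0, 4), D(-3)))*31 = (1*(-2 + 11*(-3)*(-5*0 - 5*4)))*31 = (1*(-2 + 11*(-3)*(0 - 20)))*31 = (1*(-2 + 11*(-3)*(-20)))*31 = (1*(-2 + 660))*31 = (1*658)*31 = 658*31 = 20398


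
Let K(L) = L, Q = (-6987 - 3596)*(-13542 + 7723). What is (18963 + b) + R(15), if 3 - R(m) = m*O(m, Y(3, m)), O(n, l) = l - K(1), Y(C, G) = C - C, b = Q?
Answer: 61601458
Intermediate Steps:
Q = 61582477 (Q = -10583*(-5819) = 61582477)
b = 61582477
Y(C, G) = 0
O(n, l) = -1 + l (O(n, l) = l - 1*1 = l - 1 = -1 + l)
R(m) = 3 + m (R(m) = 3 - m*(-1 + 0) = 3 - m*(-1) = 3 - (-1)*m = 3 + m)
(18963 + b) + R(15) = (18963 + 61582477) + (3 + 15) = 61601440 + 18 = 61601458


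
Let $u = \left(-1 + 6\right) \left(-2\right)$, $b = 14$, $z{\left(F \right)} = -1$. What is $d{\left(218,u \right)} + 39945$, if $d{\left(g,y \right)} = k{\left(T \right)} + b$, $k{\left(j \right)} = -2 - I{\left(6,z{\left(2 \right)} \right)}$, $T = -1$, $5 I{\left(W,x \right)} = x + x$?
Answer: $\frac{199787}{5} \approx 39957.0$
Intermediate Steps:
$I{\left(W,x \right)} = \frac{2 x}{5}$ ($I{\left(W,x \right)} = \frac{x + x}{5} = \frac{2 x}{5}$)
$u = -10$ ($u = 5 \left(-2\right) = -10$)
$k{\left(j \right)} = - \frac{8}{5}$ ($k{\left(j \right)} = -2 - \frac{2}{5} \left(-1\right) = -2 - - \frac{2}{5} = -2 + \frac{2}{5} = - \frac{8}{5}$)
$d{\left(g,y \right)} = \frac{62}{5}$ ($d{\left(g,y \right)} = - \frac{8}{5} + 14 = \frac{62}{5}$)
$d{\left(218,u \right)} + 39945 = \frac{62}{5} + 39945 = \frac{199787}{5}$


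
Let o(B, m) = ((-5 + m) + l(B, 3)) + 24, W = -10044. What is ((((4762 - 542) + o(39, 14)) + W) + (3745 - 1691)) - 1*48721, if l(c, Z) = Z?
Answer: -52455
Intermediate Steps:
o(B, m) = 22 + m (o(B, m) = ((-5 + m) + 3) + 24 = (-2 + m) + 24 = 22 + m)
((((4762 - 542) + o(39, 14)) + W) + (3745 - 1691)) - 1*48721 = ((((4762 - 542) + (22 + 14)) - 10044) + (3745 - 1691)) - 1*48721 = (((4220 + 36) - 10044) + 2054) - 48721 = ((4256 - 10044) + 2054) - 48721 = (-5788 + 2054) - 48721 = -3734 - 48721 = -52455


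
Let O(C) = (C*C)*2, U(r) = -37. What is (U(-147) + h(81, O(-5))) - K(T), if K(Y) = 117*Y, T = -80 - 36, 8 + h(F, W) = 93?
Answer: 13620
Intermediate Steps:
O(C) = 2*C² (O(C) = C²*2 = 2*C²)
h(F, W) = 85 (h(F, W) = -8 + 93 = 85)
T = -116
(U(-147) + h(81, O(-5))) - K(T) = (-37 + 85) - 117*(-116) = 48 - 1*(-13572) = 48 + 13572 = 13620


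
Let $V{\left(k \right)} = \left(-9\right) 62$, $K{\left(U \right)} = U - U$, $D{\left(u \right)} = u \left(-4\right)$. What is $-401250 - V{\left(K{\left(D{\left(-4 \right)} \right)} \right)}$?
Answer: $-400692$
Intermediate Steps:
$D{\left(u \right)} = - 4 u$
$K{\left(U \right)} = 0$
$V{\left(k \right)} = -558$
$-401250 - V{\left(K{\left(D{\left(-4 \right)} \right)} \right)} = -401250 - -558 = -401250 + 558 = -400692$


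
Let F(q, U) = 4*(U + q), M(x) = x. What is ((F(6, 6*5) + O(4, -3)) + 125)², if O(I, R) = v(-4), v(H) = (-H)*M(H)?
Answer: 64009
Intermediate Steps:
v(H) = -H² (v(H) = (-H)*H = -H²)
F(q, U) = 4*U + 4*q
O(I, R) = -16 (O(I, R) = -1*(-4)² = -1*16 = -16)
((F(6, 6*5) + O(4, -3)) + 125)² = (((4*(6*5) + 4*6) - 16) + 125)² = (((4*30 + 24) - 16) + 125)² = (((120 + 24) - 16) + 125)² = ((144 - 16) + 125)² = (128 + 125)² = 253² = 64009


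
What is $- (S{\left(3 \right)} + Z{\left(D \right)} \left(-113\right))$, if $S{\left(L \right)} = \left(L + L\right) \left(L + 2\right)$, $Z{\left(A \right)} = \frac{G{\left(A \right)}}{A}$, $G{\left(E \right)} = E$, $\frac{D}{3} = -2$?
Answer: $83$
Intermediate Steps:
$D = -6$ ($D = 3 \left(-2\right) = -6$)
$Z{\left(A \right)} = 1$ ($Z{\left(A \right)} = \frac{A}{A} = 1$)
$S{\left(L \right)} = 2 L \left(2 + L\right)$
$- (S{\left(3 \right)} + Z{\left(D \right)} \left(-113\right)) = - (2 \cdot 3 \left(2 + 3\right) + 1 \left(-113\right)) = - (2 \cdot 3 \cdot 5 - 113) = - (30 - 113) = \left(-1\right) \left(-83\right) = 83$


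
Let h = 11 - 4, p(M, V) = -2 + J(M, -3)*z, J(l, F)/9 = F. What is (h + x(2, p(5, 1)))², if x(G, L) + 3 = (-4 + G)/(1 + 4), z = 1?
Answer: 324/25 ≈ 12.960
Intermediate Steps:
J(l, F) = 9*F
p(M, V) = -29 (p(M, V) = -2 + (9*(-3))*1 = -2 - 27*1 = -2 - 27 = -29)
h = 7
x(G, L) = -19/5 + G/5 (x(G, L) = -3 + (-4 + G)/(1 + 4) = -3 + (-4 + G)/5 = -3 + (-4 + G)*(⅕) = -3 + (-⅘ + G/5) = -19/5 + G/5)
(h + x(2, p(5, 1)))² = (7 + (-19/5 + (⅕)*2))² = (7 + (-19/5 + ⅖))² = (7 - 17/5)² = (18/5)² = 324/25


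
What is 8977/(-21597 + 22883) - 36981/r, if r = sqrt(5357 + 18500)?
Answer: 8977/1286 - 36981*sqrt(23857)/23857 ≈ -232.45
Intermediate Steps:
r = sqrt(23857) ≈ 154.46
8977/(-21597 + 22883) - 36981/r = 8977/(-21597 + 22883) - 36981*sqrt(23857)/23857 = 8977/1286 - 36981*sqrt(23857)/23857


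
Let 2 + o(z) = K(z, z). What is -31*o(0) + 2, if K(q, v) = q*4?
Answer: 64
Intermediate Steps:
K(q, v) = 4*q
o(z) = -2 + 4*z
-31*o(0) + 2 = -31*(-2 + 4*0) + 2 = -31*(-2 + 0) + 2 = -31*(-2) + 2 = 62 + 2 = 64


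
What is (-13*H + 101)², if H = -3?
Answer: 19600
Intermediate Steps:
(-13*H + 101)² = (-13*(-3) + 101)² = (39 + 101)² = 140² = 19600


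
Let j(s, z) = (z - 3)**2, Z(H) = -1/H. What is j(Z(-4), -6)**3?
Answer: 531441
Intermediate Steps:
j(s, z) = (-3 + z)**2
j(Z(-4), -6)**3 = ((-3 - 6)**2)**3 = ((-9)**2)**3 = 81**3 = 531441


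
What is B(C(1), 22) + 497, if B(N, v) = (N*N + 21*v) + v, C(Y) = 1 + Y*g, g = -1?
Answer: 981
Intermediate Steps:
C(Y) = 1 - Y (C(Y) = 1 + Y*(-1) = 1 - Y)
B(N, v) = N**2 + 22*v (B(N, v) = (N**2 + 21*v) + v = N**2 + 22*v)
B(C(1), 22) + 497 = ((1 - 1*1)**2 + 22*22) + 497 = ((1 - 1)**2 + 484) + 497 = (0**2 + 484) + 497 = (0 + 484) + 497 = 484 + 497 = 981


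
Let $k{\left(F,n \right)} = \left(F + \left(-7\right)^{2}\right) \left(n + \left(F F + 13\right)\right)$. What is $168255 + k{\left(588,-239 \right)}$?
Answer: $220263221$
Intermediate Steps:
$k{\left(F,n \right)} = \left(49 + F\right) \left(13 + n + F^{2}\right)$ ($k{\left(F,n \right)} = \left(F + 49\right) \left(n + \left(F^{2} + 13\right)\right) = \left(49 + F\right) \left(n + \left(13 + F^{2}\right)\right) = \left(49 + F\right) \left(13 + n + F^{2}\right)$)
$168255 + k{\left(588,-239 \right)} = 168255 + \left(637 + 588^{3} + 13 \cdot 588 + 49 \left(-239\right) + 49 \cdot 588^{2} + 588 \left(-239\right)\right) = 168255 + \left(637 + 203297472 + 7644 - 11711 + 49 \cdot 345744 - 140532\right) = 168255 + \left(637 + 203297472 + 7644 - 11711 + 16941456 - 140532\right) = 168255 + 220094966 = 220263221$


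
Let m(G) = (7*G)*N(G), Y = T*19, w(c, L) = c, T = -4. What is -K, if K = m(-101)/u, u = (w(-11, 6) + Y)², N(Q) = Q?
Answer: -71407/7569 ≈ -9.4341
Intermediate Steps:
Y = -76 (Y = -4*19 = -76)
m(G) = 7*G² (m(G) = (7*G)*G = 7*G²)
u = 7569 (u = (-11 - 76)² = (-87)² = 7569)
K = 71407/7569 (K = (7*(-101)²)/7569 = (7*10201)*(1/7569) = 71407*(1/7569) = 71407/7569 ≈ 9.4341)
-K = -1*71407/7569 = -71407/7569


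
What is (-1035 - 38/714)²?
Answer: 136540596196/127449 ≈ 1.0713e+6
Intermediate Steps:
(-1035 - 38/714)² = (-1035 - 38*1/714)² = (-1035 - 19/357)² = (-369514/357)² = 136540596196/127449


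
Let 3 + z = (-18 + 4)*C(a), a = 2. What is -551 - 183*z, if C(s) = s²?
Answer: 10246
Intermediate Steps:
z = -59 (z = -3 + (-18 + 4)*2² = -3 - 14*4 = -3 - 56 = -59)
-551 - 183*z = -551 - 183*(-59) = -551 + 10797 = 10246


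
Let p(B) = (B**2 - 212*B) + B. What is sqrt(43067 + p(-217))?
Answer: sqrt(135943) ≈ 368.70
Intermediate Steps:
p(B) = B**2 - 211*B
sqrt(43067 + p(-217)) = sqrt(43067 - 217*(-211 - 217)) = sqrt(43067 - 217*(-428)) = sqrt(43067 + 92876) = sqrt(135943)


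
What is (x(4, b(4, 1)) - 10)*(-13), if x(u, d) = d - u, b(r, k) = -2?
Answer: 208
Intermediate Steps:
(x(4, b(4, 1)) - 10)*(-13) = ((-2 - 1*4) - 10)*(-13) = ((-2 - 4) - 10)*(-13) = (-6 - 10)*(-13) = -16*(-13) = 208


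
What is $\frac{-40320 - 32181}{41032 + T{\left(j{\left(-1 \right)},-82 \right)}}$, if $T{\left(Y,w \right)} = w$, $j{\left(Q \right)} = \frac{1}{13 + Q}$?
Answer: $- \frac{1859}{1050} \approx -1.7705$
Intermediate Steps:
$\frac{-40320 - 32181}{41032 + T{\left(j{\left(-1 \right)},-82 \right)}} = \frac{-40320 - 32181}{41032 - 82} = - \frac{72501}{40950} = \left(-72501\right) \frac{1}{40950} = - \frac{1859}{1050}$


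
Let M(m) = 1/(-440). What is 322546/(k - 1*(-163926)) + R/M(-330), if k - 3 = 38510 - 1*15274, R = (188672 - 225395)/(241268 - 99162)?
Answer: 37439881118/324356945 ≈ 115.43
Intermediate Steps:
M(m) = -1/440
R = -36723/142106 ≈ -0.25842
k = 23239 (k = 3 + (38510 - 1*15274) = 3 + (38510 - 15274) = 3 + 23236 = 23239)
322546/(k - 1*(-163926)) + R/M(-330) = 322546/(23239 - 1*(-163926)) - 36723/(142106*(-1/440)) = 322546/(23239 + 163926) - 36723/142106*(-440) = 322546/187165 + 8079060/71053 = 37439881118/324356945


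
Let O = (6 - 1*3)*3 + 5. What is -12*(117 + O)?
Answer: -1572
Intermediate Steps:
O = 14 (O = (6 - 3)*3 + 5 = 3*3 + 5 = 9 + 5 = 14)
-12*(117 + O) = -12*(117 + 14) = -12*131 = -1572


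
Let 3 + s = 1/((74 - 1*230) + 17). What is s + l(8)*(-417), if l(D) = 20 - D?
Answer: -695974/139 ≈ -5007.0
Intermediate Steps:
s = -418/139 (s = -3 + 1/((74 - 1*230) + 17) = -3 + 1/((74 - 230) + 17) = -3 + 1/(-156 + 17) = -3 + 1/(-139) = -3 - 1/139 = -418/139 ≈ -3.0072)
s + l(8)*(-417) = -418/139 + (20 - 1*8)*(-417) = -418/139 + (20 - 8)*(-417) = -418/139 + 12*(-417) = -418/139 - 5004 = -695974/139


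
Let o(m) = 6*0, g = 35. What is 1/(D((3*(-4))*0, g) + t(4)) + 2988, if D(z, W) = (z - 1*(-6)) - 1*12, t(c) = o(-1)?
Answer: 17927/6 ≈ 2987.8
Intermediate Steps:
o(m) = 0
t(c) = 0
D(z, W) = -6 + z (D(z, W) = (z + 6) - 12 = (6 + z) - 12 = -6 + z)
1/(D((3*(-4))*0, g) + t(4)) + 2988 = 1/((-6 + (3*(-4))*0) + 0) + 2988 = 1/((-6 - 12*0) + 0) + 2988 = 1/((-6 + 0) + 0) + 2988 = 1/(-6 + 0) + 2988 = 1/(-6) + 2988 = -⅙ + 2988 = 17927/6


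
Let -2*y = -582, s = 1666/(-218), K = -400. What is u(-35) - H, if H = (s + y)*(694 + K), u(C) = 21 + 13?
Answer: -9076778/109 ≈ -83273.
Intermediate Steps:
s = -833/109 (s = 1666*(-1/218) = -833/109 ≈ -7.6422)
y = 291 (y = -½*(-582) = 291)
u(C) = 34
H = 9080484/109 (H = (-833/109 + 291)*(694 - 400) = (30886/109)*294 = 9080484/109 ≈ 83307.)
u(-35) - H = 34 - 1*9080484/109 = 34 - 9080484/109 = -9076778/109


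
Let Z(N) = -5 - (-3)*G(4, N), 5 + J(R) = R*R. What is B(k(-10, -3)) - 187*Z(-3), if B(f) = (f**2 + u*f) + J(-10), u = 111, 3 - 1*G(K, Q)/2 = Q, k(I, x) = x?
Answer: -6026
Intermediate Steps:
G(K, Q) = 6 - 2*Q
J(R) = -5 + R**2 (J(R) = -5 + R*R = -5 + R**2)
B(f) = 95 + f**2 + 111*f (B(f) = (f**2 + 111*f) + (-5 + (-10)**2) = (f**2 + 111*f) + (-5 + 100) = (f**2 + 111*f) + 95 = 95 + f**2 + 111*f)
Z(N) = 13 - 6*N (Z(N) = -5 - (-3)*(6 - 2*N) = -5 - (-18 + 6*N) = -5 + (18 - 6*N) = 13 - 6*N)
B(k(-10, -3)) - 187*Z(-3) = (95 + (-3)**2 + 111*(-3)) - 187*(13 - 6*(-3)) = (95 + 9 - 333) - 187*(13 + 18) = -229 - 187*31 = -229 - 5797 = -6026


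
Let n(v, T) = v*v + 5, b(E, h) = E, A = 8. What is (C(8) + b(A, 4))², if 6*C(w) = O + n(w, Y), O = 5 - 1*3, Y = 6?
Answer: 14161/36 ≈ 393.36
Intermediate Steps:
O = 2 (O = 5 - 3 = 2)
n(v, T) = 5 + v² (n(v, T) = v² + 5 = 5 + v²)
C(w) = 7/6 + w²/6 (C(w) = (2 + (5 + w²))/6 = (7 + w²)/6 = 7/6 + w²/6)
(C(8) + b(A, 4))² = ((7/6 + (⅙)*8²) + 8)² = ((7/6 + (⅙)*64) + 8)² = ((7/6 + 32/3) + 8)² = (71/6 + 8)² = (119/6)² = 14161/36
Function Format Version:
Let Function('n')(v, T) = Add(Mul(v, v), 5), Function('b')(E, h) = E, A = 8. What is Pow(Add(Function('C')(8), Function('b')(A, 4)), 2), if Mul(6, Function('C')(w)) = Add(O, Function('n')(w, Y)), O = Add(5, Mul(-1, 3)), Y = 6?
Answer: Rational(14161, 36) ≈ 393.36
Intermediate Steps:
O = 2 (O = Add(5, -3) = 2)
Function('n')(v, T) = Add(5, Pow(v, 2)) (Function('n')(v, T) = Add(Pow(v, 2), 5) = Add(5, Pow(v, 2)))
Function('C')(w) = Add(Rational(7, 6), Mul(Rational(1, 6), Pow(w, 2))) (Function('C')(w) = Mul(Rational(1, 6), Add(2, Add(5, Pow(w, 2)))) = Mul(Rational(1, 6), Add(7, Pow(w, 2))) = Add(Rational(7, 6), Mul(Rational(1, 6), Pow(w, 2))))
Pow(Add(Function('C')(8), Function('b')(A, 4)), 2) = Pow(Add(Add(Rational(7, 6), Mul(Rational(1, 6), Pow(8, 2))), 8), 2) = Pow(Add(Add(Rational(7, 6), Mul(Rational(1, 6), 64)), 8), 2) = Pow(Add(Add(Rational(7, 6), Rational(32, 3)), 8), 2) = Pow(Add(Rational(71, 6), 8), 2) = Pow(Rational(119, 6), 2) = Rational(14161, 36)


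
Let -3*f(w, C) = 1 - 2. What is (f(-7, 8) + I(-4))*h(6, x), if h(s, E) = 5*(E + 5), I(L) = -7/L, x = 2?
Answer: 875/12 ≈ 72.917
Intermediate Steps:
f(w, C) = 1/3 (f(w, C) = -(1 - 2)/3 = -1/3*(-1) = 1/3)
h(s, E) = 25 + 5*E (h(s, E) = 5*(5 + E) = 25 + 5*E)
(f(-7, 8) + I(-4))*h(6, x) = (1/3 - 7/(-4))*(25 + 5*2) = (1/3 - 7*(-1/4))*(25 + 10) = (1/3 + 7/4)*35 = (25/12)*35 = 875/12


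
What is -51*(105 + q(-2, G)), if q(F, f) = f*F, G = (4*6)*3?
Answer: 1989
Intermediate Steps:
G = 72 (G = 24*3 = 72)
q(F, f) = F*f
-51*(105 + q(-2, G)) = -51*(105 - 2*72) = -51*(105 - 144) = -51*(-39) = 1989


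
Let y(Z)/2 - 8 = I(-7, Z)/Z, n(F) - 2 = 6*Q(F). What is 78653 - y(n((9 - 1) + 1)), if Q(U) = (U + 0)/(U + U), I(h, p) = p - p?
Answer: 78637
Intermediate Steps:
I(h, p) = 0
Q(U) = ½ (Q(U) = U/((2*U)) = U*(1/(2*U)) = ½)
n(F) = 5 (n(F) = 2 + 6*(½) = 2 + 3 = 5)
y(Z) = 16 (y(Z) = 16 + 2*(0/Z) = 16 + 2*0 = 16 + 0 = 16)
78653 - y(n((9 - 1) + 1)) = 78653 - 1*16 = 78653 - 16 = 78637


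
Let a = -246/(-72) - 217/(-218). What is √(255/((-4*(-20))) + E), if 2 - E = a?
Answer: √1326639/1308 ≈ 0.88058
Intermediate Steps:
a = 5771/1308 (a = -246*(-1/72) - 217*(-1/218) = 41/12 + 217/218 = 5771/1308 ≈ 4.4121)
E = -3155/1308 (E = 2 - 1*5771/1308 = 2 - 5771/1308 = -3155/1308 ≈ -2.4121)
√(255/((-4*(-20))) + E) = √(255/((-4*(-20))) - 3155/1308) = √(255/80 - 3155/1308) = √(255*(1/80) - 3155/1308) = √(51/16 - 3155/1308) = √(4057/5232) = √1326639/1308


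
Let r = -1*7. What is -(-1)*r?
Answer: -7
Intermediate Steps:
r = -7
-(-1)*r = -(-1)*(-7) = -1*7 = -7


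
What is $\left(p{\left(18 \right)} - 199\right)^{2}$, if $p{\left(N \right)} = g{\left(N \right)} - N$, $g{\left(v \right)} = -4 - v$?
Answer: $57121$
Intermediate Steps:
$p{\left(N \right)} = -4 - 2 N$ ($p{\left(N \right)} = \left(-4 - N\right) - N = -4 - 2 N$)
$\left(p{\left(18 \right)} - 199\right)^{2} = \left(\left(-4 - 36\right) - 199\right)^{2} = \left(-40 - 199\right)^{2} = \left(-239\right)^{2} = 57121$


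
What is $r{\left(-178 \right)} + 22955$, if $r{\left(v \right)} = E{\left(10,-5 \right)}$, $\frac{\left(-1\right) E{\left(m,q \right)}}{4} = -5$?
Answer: $22975$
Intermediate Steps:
$E{\left(m,q \right)} = 20$ ($E{\left(m,q \right)} = \left(-4\right) \left(-5\right) = 20$)
$r{\left(v \right)} = 20$
$r{\left(-178 \right)} + 22955 = 20 + 22955 = 22975$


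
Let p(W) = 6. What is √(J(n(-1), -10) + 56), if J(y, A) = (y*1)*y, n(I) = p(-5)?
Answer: 2*√23 ≈ 9.5917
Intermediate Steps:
n(I) = 6
J(y, A) = y² (J(y, A) = y*y = y²)
√(J(n(-1), -10) + 56) = √(6² + 56) = √(36 + 56) = √92 = 2*√23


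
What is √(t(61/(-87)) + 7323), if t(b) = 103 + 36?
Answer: √7462 ≈ 86.383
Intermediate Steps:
t(b) = 139
√(t(61/(-87)) + 7323) = √(139 + 7323) = √7462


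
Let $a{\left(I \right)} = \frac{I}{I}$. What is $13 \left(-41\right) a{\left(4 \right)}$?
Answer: $-533$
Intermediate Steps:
$a{\left(I \right)} = 1$
$13 \left(-41\right) a{\left(4 \right)} = 13 \left(-41\right) 1 = \left(-533\right) 1 = -533$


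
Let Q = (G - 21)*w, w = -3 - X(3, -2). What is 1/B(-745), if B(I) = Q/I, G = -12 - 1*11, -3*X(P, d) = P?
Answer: -745/88 ≈ -8.4659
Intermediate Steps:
X(P, d) = -P/3
G = -23 (G = -12 - 11 = -23)
w = -2 (w = -3 - (-1)*3/3 = -3 - 1*(-1) = -3 + 1 = -2)
Q = 88 (Q = (-23 - 21)*(-2) = -44*(-2) = 88)
B(I) = 88/I
1/B(-745) = 1/(88/(-745)) = 1/(88*(-1/745)) = 1/(-88/745) = -745/88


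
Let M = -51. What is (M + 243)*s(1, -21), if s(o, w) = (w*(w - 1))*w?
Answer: -1862784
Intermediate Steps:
s(o, w) = w²*(-1 + w) (s(o, w) = (w*(-1 + w))*w = w²*(-1 + w))
(M + 243)*s(1, -21) = (-51 + 243)*((-21)²*(-1 - 21)) = 192*(441*(-22)) = 192*(-9702) = -1862784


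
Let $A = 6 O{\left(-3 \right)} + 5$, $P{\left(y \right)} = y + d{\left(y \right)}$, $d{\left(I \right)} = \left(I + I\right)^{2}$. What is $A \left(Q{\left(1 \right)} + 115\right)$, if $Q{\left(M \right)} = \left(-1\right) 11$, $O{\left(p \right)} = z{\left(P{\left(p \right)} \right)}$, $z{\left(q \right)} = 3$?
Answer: $2392$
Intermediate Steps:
$d{\left(I \right)} = 4 I^{2}$ ($d{\left(I \right)} = \left(2 I\right)^{2} = 4 I^{2}$)
$P{\left(y \right)} = y + 4 y^{2}$
$O{\left(p \right)} = 3$
$Q{\left(M \right)} = -11$
$A = 23$ ($A = 6 \cdot 3 + 5 = 18 + 5 = 23$)
$A \left(Q{\left(1 \right)} + 115\right) = 23 \left(-11 + 115\right) = 23 \cdot 104 = 2392$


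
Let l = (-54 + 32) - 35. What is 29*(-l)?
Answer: 1653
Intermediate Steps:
l = -57 (l = -22 - 35 = -57)
29*(-l) = 29*(-1*(-57)) = 29*57 = 1653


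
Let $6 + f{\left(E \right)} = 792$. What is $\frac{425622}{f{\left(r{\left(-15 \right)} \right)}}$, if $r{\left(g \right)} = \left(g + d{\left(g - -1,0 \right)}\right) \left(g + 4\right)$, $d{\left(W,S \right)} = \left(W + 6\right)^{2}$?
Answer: $\frac{70937}{131} \approx 541.5$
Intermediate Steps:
$d{\left(W,S \right)} = \left(6 + W\right)^{2}$
$r{\left(g \right)} = \left(4 + g\right) \left(g + \left(7 + g\right)^{2}\right)$ ($r{\left(g \right)} = \left(g + \left(6 + \left(g - -1\right)\right)^{2}\right) \left(g + 4\right) = \left(g + \left(6 + \left(g + 1\right)\right)^{2}\right) \left(4 + g\right) = \left(g + \left(6 + \left(1 + g\right)\right)^{2}\right) \left(4 + g\right) = \left(g + \left(7 + g\right)^{2}\right) \left(4 + g\right) = \left(4 + g\right) \left(g + \left(7 + g\right)^{2}\right)$)
$f{\left(E \right)} = 786$ ($f{\left(E \right)} = -6 + 792 = 786$)
$\frac{425622}{f{\left(r{\left(-15 \right)} \right)}} = \frac{425622}{786} = 425622 \cdot \frac{1}{786} = \frac{70937}{131}$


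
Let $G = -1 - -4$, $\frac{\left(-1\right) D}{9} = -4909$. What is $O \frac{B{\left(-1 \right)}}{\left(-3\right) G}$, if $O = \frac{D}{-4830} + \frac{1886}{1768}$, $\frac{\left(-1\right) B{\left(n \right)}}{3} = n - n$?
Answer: $0$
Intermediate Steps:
$D = 44181$ ($D = \left(-9\right) \left(-4909\right) = 44181$)
$G = 3$ ($G = -1 + 4 = 3$)
$B{\left(n \right)} = 0$ ($B{\left(n \right)} = - 3 \left(n - n\right) = \left(-3\right) 0 = 0$)
$O = - \frac{5750219}{711620}$ ($O = \frac{44181}{-4830} + \frac{1886}{1768} = 44181 \left(- \frac{1}{4830}\right) + 1886 \cdot \frac{1}{1768} = - \frac{14727}{1610} + \frac{943}{884} = - \frac{5750219}{711620} \approx -8.0805$)
$O \frac{B{\left(-1 \right)}}{\left(-3\right) G} = - \frac{5750219 \frac{0}{\left(-3\right) 3}}{711620} = - \frac{5750219 \frac{0}{-9}}{711620} = - \frac{5750219 \cdot 0 \left(- \frac{1}{9}\right)}{711620} = \left(- \frac{5750219}{711620}\right) 0 = 0$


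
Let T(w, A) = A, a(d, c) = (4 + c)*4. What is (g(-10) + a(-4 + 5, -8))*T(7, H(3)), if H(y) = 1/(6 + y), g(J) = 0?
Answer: -16/9 ≈ -1.7778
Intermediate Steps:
a(d, c) = 16 + 4*c
(g(-10) + a(-4 + 5, -8))*T(7, H(3)) = (0 + (16 + 4*(-8)))/(6 + 3) = (0 + (16 - 32))/9 = (0 - 16)*(⅑) = -16*⅑ = -16/9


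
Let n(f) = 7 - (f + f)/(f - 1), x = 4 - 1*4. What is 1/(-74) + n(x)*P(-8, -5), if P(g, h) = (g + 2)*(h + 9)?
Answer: -12433/74 ≈ -168.01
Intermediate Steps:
x = 0 (x = 4 - 4 = 0)
P(g, h) = (2 + g)*(9 + h)
n(f) = 7 - 2*f/(-1 + f)
1/(-74) + n(x)*P(-8, -5) = 1/(-74) + ((-7 + 5*0)/(-1 + 0))*(18 + 2*(-5) + 9*(-8) - 8*(-5)) = -1/74 + ((-7 + 0)/(-1))*(18 - 10 - 72 + 40) = -1/74 - 1*(-7)*(-24) = -1/74 + 7*(-24) = -1/74 - 168 = -12433/74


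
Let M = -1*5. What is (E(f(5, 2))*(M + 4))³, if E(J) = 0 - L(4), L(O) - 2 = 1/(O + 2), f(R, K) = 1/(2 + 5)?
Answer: 2197/216 ≈ 10.171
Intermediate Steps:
f(R, K) = ⅐ (f(R, K) = 1/7 = ⅐)
M = -5
L(O) = 2 + 1/(2 + O) (L(O) = 2 + 1/(O + 2) = 2 + 1/(2 + O))
E(J) = -13/6 (E(J) = 0 - (5 + 2*4)/(2 + 4) = 0 - (5 + 8)/6 = 0 - 13/6 = -13/6)
(E(f(5, 2))*(M + 4))³ = (-13*(-5 + 4)/6)³ = (-13/6*(-1))³ = (13/6)³ = 2197/216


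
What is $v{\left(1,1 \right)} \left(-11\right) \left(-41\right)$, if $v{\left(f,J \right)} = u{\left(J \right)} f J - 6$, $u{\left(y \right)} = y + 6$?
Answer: $451$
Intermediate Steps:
$u{\left(y \right)} = 6 + y$
$v{\left(f,J \right)} = -6 + J f \left(6 + J\right)$ ($v{\left(f,J \right)} = \left(6 + J\right) f J - 6 = f \left(6 + J\right) J - 6 = J f \left(6 + J\right) - 6 = -6 + J f \left(6 + J\right)$)
$v{\left(1,1 \right)} \left(-11\right) \left(-41\right) = \left(-6 + 1 \cdot 1 \left(6 + 1\right)\right) \left(-11\right) \left(-41\right) = \left(-6 + 1 \cdot 1 \cdot 7\right) \left(-11\right) \left(-41\right) = \left(-6 + 7\right) \left(-11\right) \left(-41\right) = 1 \left(-11\right) \left(-41\right) = \left(-11\right) \left(-41\right) = 451$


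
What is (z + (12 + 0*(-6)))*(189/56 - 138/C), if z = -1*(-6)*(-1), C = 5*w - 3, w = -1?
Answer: 495/4 ≈ 123.75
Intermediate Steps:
C = -8 (C = 5*(-1) - 3 = -5 - 3 = -8)
z = -6 (z = 6*(-1) = -6)
(z + (12 + 0*(-6)))*(189/56 - 138/C) = (-6 + (12 + 0*(-6)))*(189/56 - 138/(-8)) = (-6 + (12 + 0))*(189*(1/56) - 138*(-⅛)) = (-6 + 12)*(27/8 + 69/4) = 6*(165/8) = 495/4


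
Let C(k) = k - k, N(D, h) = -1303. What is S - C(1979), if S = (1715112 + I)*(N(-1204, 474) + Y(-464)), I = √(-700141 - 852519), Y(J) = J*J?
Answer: 367021962216 + 427986*I*√388165 ≈ 3.6702e+11 + 2.6665e+8*I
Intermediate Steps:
Y(J) = J²
I = 2*I*√388165 (I = √(-1552660) = 2*I*√388165 ≈ 1246.1*I)
C(k) = 0
S = 367021962216 + 427986*I*√388165 (S = (1715112 + 2*I*√388165)*(-1303 + (-464)²) = (1715112 + 2*I*√388165)*(-1303 + 215296) = (1715112 + 2*I*√388165)*213993 = 367021962216 + 427986*I*√388165 ≈ 3.6702e+11 + 2.6665e+8*I)
S - C(1979) = (367021962216 + 427986*I*√388165) - 1*0 = (367021962216 + 427986*I*√388165) + 0 = 367021962216 + 427986*I*√388165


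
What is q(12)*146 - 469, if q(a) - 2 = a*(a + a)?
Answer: 41871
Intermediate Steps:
q(a) = 2 + 2*a² (q(a) = 2 + a*(a + a) = 2 + a*(2*a) = 2 + 2*a²)
q(12)*146 - 469 = (2 + 2*12²)*146 - 469 = (2 + 2*144)*146 - 469 = (2 + 288)*146 - 469 = 290*146 - 469 = 42340 - 469 = 41871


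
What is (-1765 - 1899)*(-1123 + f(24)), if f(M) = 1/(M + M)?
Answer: 12343787/3 ≈ 4.1146e+6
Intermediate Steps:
f(M) = 1/(2*M)
(-1765 - 1899)*(-1123 + f(24)) = (-1765 - 1899)*(-1123 + (1/2)/24) = -3664*(-1123 + (1/2)*(1/24)) = -3664*(-1123 + 1/48) = -3664*(-53903/48) = 12343787/3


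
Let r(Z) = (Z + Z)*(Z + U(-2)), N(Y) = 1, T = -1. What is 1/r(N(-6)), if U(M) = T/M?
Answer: 1/3 ≈ 0.33333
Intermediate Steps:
U(M) = -1/M
r(Z) = 2*Z*(1/2 + Z) (r(Z) = (Z + Z)*(Z - 1/(-2)) = (2*Z)*(Z - 1*(-1/2)) = (2*Z)*(Z + 1/2) = (2*Z)*(1/2 + Z) = 2*Z*(1/2 + Z))
1/r(N(-6)) = 1/(1*(1 + 2*1)) = 1/(1*(1 + 2)) = 1/(1*3) = 1/3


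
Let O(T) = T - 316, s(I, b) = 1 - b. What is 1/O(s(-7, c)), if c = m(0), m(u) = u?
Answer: -1/315 ≈ -0.0031746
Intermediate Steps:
c = 0
O(T) = -316 + T
1/O(s(-7, c)) = 1/(-316 + (1 - 1*0)) = 1/(-316 + (1 + 0)) = 1/(-316 + 1) = 1/(-315) = -1/315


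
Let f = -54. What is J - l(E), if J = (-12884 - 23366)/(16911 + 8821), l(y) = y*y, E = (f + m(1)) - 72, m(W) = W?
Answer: -201049375/12866 ≈ -15626.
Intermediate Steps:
E = -125 (E = (-54 + 1) - 72 = -53 - 72 = -125)
l(y) = y**2
J = -18125/12866 (J = -36250/25732 = -36250*1/25732 = -18125/12866 ≈ -1.4088)
J - l(E) = -18125/12866 - 1*(-125)**2 = -18125/12866 - 1*15625 = -18125/12866 - 15625 = -201049375/12866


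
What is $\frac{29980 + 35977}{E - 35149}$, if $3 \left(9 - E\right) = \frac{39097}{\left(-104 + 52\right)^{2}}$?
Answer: $- \frac{535043184}{285094777} \approx -1.8767$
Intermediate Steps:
$E = \frac{33911}{8112}$ ($E = 9 - \frac{39097 \frac{1}{\left(-104 + 52\right)^{2}}}{3} = 9 - \frac{39097 \frac{1}{\left(-52\right)^{2}}}{3} = 9 - \frac{39097 \cdot \frac{1}{2704}}{3} = 9 - \frac{39097}{8112} = \frac{33911}{8112} \approx 4.1804$)
$\frac{29980 + 35977}{E - 35149} = \frac{29980 + 35977}{\frac{33911}{8112} - 35149} = \frac{65957}{- \frac{285094777}{8112}} = 65957 \left(- \frac{8112}{285094777}\right) = - \frac{535043184}{285094777}$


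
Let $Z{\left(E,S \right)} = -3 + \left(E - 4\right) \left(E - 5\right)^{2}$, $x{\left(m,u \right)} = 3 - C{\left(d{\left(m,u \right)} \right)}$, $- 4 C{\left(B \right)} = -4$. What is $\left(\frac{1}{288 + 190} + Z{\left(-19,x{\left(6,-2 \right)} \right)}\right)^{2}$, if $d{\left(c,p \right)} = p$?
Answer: $\frac{40119264636529}{228484} \approx 1.7559 \cdot 10^{8}$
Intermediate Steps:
$C{\left(B \right)} = 1$ ($C{\left(B \right)} = \left(- \frac{1}{4}\right) \left(-4\right) = 1$)
$x{\left(m,u \right)} = 2$ ($x{\left(m,u \right)} = 3 - 1 = 2$)
$Z{\left(E,S \right)} = -3 + \left(-5 + E\right)^{2} \left(-4 + E\right)$ ($Z{\left(E,S \right)} = -3 + \left(-4 + E\right) \left(-5 + E\right)^{2} = -3 + \left(-5 + E\right)^{2} \left(-4 + E\right)$)
$\left(\frac{1}{288 + 190} + Z{\left(-19,x{\left(6,-2 \right)} \right)}\right)^{2} = \left(\frac{1}{288 + 190} + \left(-103 + \left(-19\right)^{3} - 14 \left(-19\right)^{2} + 65 \left(-19\right)\right)\right)^{2} = \left(\frac{1}{478} - 13251\right)^{2} = \left(- \frac{6333977}{478}\right)^{2} = \frac{40119264636529}{228484}$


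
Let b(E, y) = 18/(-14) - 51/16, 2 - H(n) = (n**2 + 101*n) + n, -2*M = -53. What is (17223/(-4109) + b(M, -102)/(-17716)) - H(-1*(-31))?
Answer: 4794932352583/1164720704 ≈ 4116.8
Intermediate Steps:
M = 53/2 (M = -1/2*(-53) = 53/2 ≈ 26.500)
H(n) = 2 - n**2 - 102*n (H(n) = 2 - ((n**2 + 101*n) + n) = 2 - (n**2 + 102*n) = 2 + (-n**2 - 102*n) = 2 - n**2 - 102*n)
b(E, y) = -501/112 (b(E, y) = 18*(-1/14) - 51*1/16 = -9/7 - 51/16 = -501/112)
(17223/(-4109) + b(M, -102)/(-17716)) - H(-1*(-31)) = (17223/(-4109) - 501/112/(-17716)) - (2 - (-1*(-31))**2 - (-102)*(-31)) = (17223*(-1/4109) - 501/112*(-1/17716)) - (2 - 1*31**2 - 102*31) = (-17223/4109 + 501/1984192) - (2 - 1*961 - 3162) = -4881668601/1164720704 - (2 - 961 - 3162) = -4881668601/1164720704 - 1*(-4121) = -4881668601/1164720704 + 4121 = 4794932352583/1164720704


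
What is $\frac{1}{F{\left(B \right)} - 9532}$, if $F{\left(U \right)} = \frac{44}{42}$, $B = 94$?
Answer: $- \frac{21}{200150} \approx -0.00010492$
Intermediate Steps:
$F{\left(U \right)} = \frac{22}{21}$ ($F{\left(U \right)} = 44 \cdot \frac{1}{42} = \frac{22}{21}$)
$\frac{1}{F{\left(B \right)} - 9532} = \frac{1}{\frac{22}{21} - 9532} = \frac{1}{- \frac{200150}{21}} = - \frac{21}{200150}$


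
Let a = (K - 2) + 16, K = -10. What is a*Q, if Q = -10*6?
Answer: -240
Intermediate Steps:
Q = -60
a = 4 (a = (-10 - 2) + 16 = -12 + 16 = 4)
a*Q = 4*(-60) = -240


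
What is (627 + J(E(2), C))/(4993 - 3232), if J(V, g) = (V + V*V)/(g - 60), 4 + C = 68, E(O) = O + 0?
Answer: 419/1174 ≈ 0.35690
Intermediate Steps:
E(O) = O
C = 64 (C = -4 + 68 = 64)
J(V, g) = (V + V**2)/(-60 + g)
(627 + J(E(2), C))/(4993 - 3232) = (627 + 2*(1 + 2)/(-60 + 64))/(4993 - 3232) = (627 + 2*3/4)/1761 = (627 + 2*(1/4)*3)*(1/1761) = (627 + 3/2)*(1/1761) = (1257/2)*(1/1761) = 419/1174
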